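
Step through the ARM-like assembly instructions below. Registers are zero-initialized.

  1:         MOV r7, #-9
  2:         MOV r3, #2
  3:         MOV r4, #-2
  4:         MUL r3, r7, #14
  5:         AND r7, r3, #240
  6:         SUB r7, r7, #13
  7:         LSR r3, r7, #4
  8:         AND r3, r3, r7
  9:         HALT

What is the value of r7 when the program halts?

r7=-9
r3=2
r4=-2
r3=(-9)*14=-126
r7=(-126)&240=128
r7=128-13=115
r3=115>>4=7
r3=7&115=3
halt.

115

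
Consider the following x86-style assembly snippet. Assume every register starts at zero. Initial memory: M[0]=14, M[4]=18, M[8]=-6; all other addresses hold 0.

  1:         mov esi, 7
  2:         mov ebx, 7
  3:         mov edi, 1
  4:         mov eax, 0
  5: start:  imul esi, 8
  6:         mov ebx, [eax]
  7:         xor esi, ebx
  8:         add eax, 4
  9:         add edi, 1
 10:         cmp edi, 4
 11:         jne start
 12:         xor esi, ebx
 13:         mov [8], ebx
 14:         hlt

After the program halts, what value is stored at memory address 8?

-6

mov esi, 7 → esi=7
mov ebx, 7 → ebx=7
mov edi, 1 → edi=1
mov eax, 0 → eax=0
imul esi, 8 → esi=7*8=56
mov ebx, [eax] → ebx=M[0]=14
xor esi, ebx → esi=56^14=54
add eax, 4 → eax=0+4=4
add edi, 1 → edi=1+1=2
cmp edi, 4  (cmp 2,4)
jne start: taken
imul esi, 8 → esi=54*8=432
mov ebx, [eax] → ebx=M[4]=18
xor esi, ebx → esi=432^18=418
add eax, 4 → eax=4+4=8
add edi, 1 → edi=2+1=3
cmp edi, 4  (cmp 3,4)
jne start: taken
imul esi, 8 → esi=418*8=3344
mov ebx, [eax] → ebx=M[8]=-6
xor esi, ebx → esi=3344^(-6)=-3350
add eax, 4 → eax=8+4=12
add edi, 1 → edi=3+1=4
cmp edi, 4  (cmp 4,4)
jne start: not taken
xor esi, ebx → esi=(-3350)^(-6)=3344
mov [8], ebx → M[8]=-6
halt.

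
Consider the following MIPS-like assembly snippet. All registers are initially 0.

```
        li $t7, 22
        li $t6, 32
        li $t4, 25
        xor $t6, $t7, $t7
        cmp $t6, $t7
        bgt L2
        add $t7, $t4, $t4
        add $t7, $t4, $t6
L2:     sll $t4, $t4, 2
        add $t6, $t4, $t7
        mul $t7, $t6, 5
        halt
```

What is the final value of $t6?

125

li $t7, 22 → $t7=22
li $t6, 32 → $t6=32
li $t4, 25 → $t4=25
xor $t6, $t7, $t7 → $t6=22^22=0
cmp $t6, $t7  (cmp 0,22)
bgt L2: not taken
add $t7, $t4, $t4 → $t7=25+25=50
add $t7, $t4, $t6 → $t7=25+0=25
sll $t4, $t4, 2 → $t4=25<<2=100
add $t6, $t4, $t7 → $t6=100+25=125
mul $t7, $t6, 5 → $t7=125*5=625
halt.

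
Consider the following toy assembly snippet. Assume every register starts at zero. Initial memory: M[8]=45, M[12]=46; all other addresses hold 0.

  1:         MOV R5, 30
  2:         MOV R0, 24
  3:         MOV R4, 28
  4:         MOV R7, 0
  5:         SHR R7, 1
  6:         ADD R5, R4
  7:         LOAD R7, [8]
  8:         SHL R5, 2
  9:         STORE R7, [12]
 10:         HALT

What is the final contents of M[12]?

MOV R5, 30 → R5=30
MOV R0, 24 → R0=24
MOV R4, 28 → R4=28
MOV R7, 0 → R7=0
SHR R7, 1 → R7=0>>1=0
ADD R5, R4 → R5=30+28=58
LOAD R7, [8] → R7=M[8]=45
SHL R5, 2 → R5=58<<2=232
STORE R7, [12] → M[12]=45
halt.

45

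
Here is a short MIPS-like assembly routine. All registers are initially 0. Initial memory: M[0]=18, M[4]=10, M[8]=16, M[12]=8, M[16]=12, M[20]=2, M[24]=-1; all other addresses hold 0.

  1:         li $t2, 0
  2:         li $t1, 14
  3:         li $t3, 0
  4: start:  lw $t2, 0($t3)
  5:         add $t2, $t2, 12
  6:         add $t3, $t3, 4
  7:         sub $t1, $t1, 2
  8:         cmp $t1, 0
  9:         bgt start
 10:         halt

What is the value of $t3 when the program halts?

$t2=0
$t1=14
$t3=0
$t2=M[0]=18
$t2=18+12=30
$t3=0+4=4
$t1=14-2=12
cmp $t1, 0  (cmp 12,0)
bgt start: taken
$t2=M[4]=10
$t2=10+12=22
$t3=4+4=8
$t1=12-2=10
cmp $t1, 0  (cmp 10,0)
bgt start: taken
$t2=M[8]=16
$t2=16+12=28
$t3=8+4=12
$t1=10-2=8
cmp $t1, 0  (cmp 8,0)
bgt start: taken
$t2=M[12]=8
$t2=8+12=20
$t3=12+4=16
$t1=8-2=6
cmp $t1, 0  (cmp 6,0)
bgt start: taken
$t2=M[16]=12
$t2=12+12=24
$t3=16+4=20
$t1=6-2=4
cmp $t1, 0  (cmp 4,0)
bgt start: taken
$t2=M[20]=2
$t2=2+12=14
$t3=20+4=24
$t1=4-2=2
cmp $t1, 0  (cmp 2,0)
bgt start: taken
$t2=M[24]=-1
$t2=(-1)+12=11
$t3=24+4=28
$t1=2-2=0
cmp $t1, 0  (cmp 0,0)
bgt start: not taken
halt.

28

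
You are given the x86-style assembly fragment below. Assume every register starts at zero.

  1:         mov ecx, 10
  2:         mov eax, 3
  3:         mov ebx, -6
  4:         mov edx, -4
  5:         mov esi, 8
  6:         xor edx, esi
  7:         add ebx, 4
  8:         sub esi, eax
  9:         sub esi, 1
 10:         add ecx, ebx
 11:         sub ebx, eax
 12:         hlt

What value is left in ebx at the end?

after mov ecx, 10: ecx=10
after mov eax, 3: eax=3
after mov ebx, -6: ebx=-6
after mov edx, -4: edx=-4
after mov esi, 8: esi=8
after xor edx, esi: edx=(-4)^8=-12
after add ebx, 4: ebx=(-6)+4=-2
after sub esi, eax: esi=8-3=5
after sub esi, 1: esi=5-1=4
after add ecx, ebx: ecx=10+(-2)=8
after sub ebx, eax: ebx=(-2)-3=-5
halt.

-5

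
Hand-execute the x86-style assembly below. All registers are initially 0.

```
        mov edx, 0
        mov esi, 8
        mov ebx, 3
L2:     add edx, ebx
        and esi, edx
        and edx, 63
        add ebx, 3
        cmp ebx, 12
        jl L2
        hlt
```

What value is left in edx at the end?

edx=0
esi=8
ebx=3
edx=0+3=3
esi=8&3=0
edx=3&63=3
ebx=3+3=6
cmp ebx, 12  (cmp 6,12)
jl L2: taken
edx=3+6=9
esi=0&9=0
edx=9&63=9
ebx=6+3=9
cmp ebx, 12  (cmp 9,12)
jl L2: taken
edx=9+9=18
esi=0&18=0
edx=18&63=18
ebx=9+3=12
cmp ebx, 12  (cmp 12,12)
jl L2: not taken
halt.

18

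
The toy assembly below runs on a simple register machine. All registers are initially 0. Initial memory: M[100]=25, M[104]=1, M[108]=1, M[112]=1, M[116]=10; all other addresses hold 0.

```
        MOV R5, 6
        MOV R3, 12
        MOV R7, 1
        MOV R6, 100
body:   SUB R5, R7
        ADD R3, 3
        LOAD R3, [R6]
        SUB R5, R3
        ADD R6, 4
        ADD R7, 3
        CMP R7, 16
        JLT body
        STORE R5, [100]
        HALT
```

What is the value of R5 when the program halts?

R5=6
R3=12
R7=1
R6=100
R5=6-1=5
R3=12+3=15
R3=M[100]=25
R5=5-25=-20
R6=100+4=104
R7=1+3=4
CMP R7, 16  (cmp 4,16)
JLT body: taken
R5=(-20)-4=-24
R3=25+3=28
R3=M[104]=1
R5=(-24)-1=-25
R6=104+4=108
R7=4+3=7
CMP R7, 16  (cmp 7,16)
JLT body: taken
R5=(-25)-7=-32
R3=1+3=4
R3=M[108]=1
R5=(-32)-1=-33
R6=108+4=112
R7=7+3=10
CMP R7, 16  (cmp 10,16)
JLT body: taken
R5=(-33)-10=-43
R3=1+3=4
R3=M[112]=1
R5=(-43)-1=-44
R6=112+4=116
R7=10+3=13
CMP R7, 16  (cmp 13,16)
JLT body: taken
R5=(-44)-13=-57
R3=1+3=4
R3=M[116]=10
R5=(-57)-10=-67
R6=116+4=120
R7=13+3=16
CMP R7, 16  (cmp 16,16)
JLT body: not taken
STORE R5, [100] → M[100]=-67
halt.

-67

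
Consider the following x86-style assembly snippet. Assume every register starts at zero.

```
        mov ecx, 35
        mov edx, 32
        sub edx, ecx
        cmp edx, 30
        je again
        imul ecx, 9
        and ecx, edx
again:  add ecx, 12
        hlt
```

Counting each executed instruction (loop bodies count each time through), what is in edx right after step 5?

-3

after mov ecx, 35: ecx=35
after mov edx, 32: edx=32
after sub edx, ecx: edx=32-35=-3
cmp edx, 30  (cmp -3,30)
je again: not taken
After step 5: edx = -3.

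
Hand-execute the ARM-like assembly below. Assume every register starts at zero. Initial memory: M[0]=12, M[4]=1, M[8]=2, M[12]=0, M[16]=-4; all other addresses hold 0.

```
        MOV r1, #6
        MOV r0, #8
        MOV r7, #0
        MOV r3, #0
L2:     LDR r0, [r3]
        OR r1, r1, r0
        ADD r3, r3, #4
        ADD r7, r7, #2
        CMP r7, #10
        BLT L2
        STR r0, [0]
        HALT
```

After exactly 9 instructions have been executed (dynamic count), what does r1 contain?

after MOV r1, #6: r1=6
after MOV r0, #8: r0=8
after MOV r7, #0: r7=0
after MOV r3, #0: r3=0
after LDR r0, [r3]: r0=M[0]=12
after OR r1, r1, r0: r1=6|12=14
after ADD r3, r3, #4: r3=0+4=4
after ADD r7, r7, #2: r7=0+2=2
CMP r7, #10  (cmp 2,10)
After step 9: r1 = 14.

14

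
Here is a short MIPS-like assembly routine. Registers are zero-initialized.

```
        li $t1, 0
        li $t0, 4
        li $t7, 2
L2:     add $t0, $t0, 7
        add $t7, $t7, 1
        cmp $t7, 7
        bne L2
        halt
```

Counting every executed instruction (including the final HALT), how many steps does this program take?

24

$t1=0
$t0=4
$t7=2
$t0=4+7=11
$t7=2+1=3
cmp $t7, 7  (cmp 3,7)
bne L2: taken
$t0=11+7=18
$t7=3+1=4
cmp $t7, 7  (cmp 4,7)
bne L2: taken
$t0=18+7=25
$t7=4+1=5
cmp $t7, 7  (cmp 5,7)
bne L2: taken
$t0=25+7=32
$t7=5+1=6
cmp $t7, 7  (cmp 6,7)
bne L2: taken
$t0=32+7=39
$t7=6+1=7
cmp $t7, 7  (cmp 7,7)
bne L2: not taken
halt.
Total executed instructions: 24.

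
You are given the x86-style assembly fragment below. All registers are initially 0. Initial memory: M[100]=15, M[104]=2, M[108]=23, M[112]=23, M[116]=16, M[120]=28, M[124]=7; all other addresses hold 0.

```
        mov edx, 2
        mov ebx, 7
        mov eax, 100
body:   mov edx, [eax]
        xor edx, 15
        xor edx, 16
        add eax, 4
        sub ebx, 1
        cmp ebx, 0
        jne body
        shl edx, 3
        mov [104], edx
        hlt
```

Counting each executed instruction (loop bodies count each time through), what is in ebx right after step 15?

5

after mov edx, 2: edx=2
after mov ebx, 7: ebx=7
after mov eax, 100: eax=100
after mov edx, [eax]: edx=M[100]=15
after xor edx, 15: edx=15^15=0
after xor edx, 16: edx=0^16=16
after add eax, 4: eax=100+4=104
after sub ebx, 1: ebx=7-1=6
cmp ebx, 0  (cmp 6,0)
jne body: taken
after mov edx, [eax]: edx=M[104]=2
after xor edx, 15: edx=2^15=13
after xor edx, 16: edx=13^16=29
after add eax, 4: eax=104+4=108
after sub ebx, 1: ebx=6-1=5
After step 15: ebx = 5.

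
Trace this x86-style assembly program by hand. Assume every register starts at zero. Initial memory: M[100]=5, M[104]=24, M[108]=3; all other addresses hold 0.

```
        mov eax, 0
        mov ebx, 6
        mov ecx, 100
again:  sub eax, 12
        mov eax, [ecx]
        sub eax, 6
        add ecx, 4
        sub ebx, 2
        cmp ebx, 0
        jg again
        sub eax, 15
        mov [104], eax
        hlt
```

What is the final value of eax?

-18

mov eax, 0 → eax=0
mov ebx, 6 → ebx=6
mov ecx, 100 → ecx=100
sub eax, 12 → eax=0-12=-12
mov eax, [ecx] → eax=M[100]=5
sub eax, 6 → eax=5-6=-1
add ecx, 4 → ecx=100+4=104
sub ebx, 2 → ebx=6-2=4
cmp ebx, 0  (cmp 4,0)
jg again: taken
sub eax, 12 → eax=(-1)-12=-13
mov eax, [ecx] → eax=M[104]=24
sub eax, 6 → eax=24-6=18
add ecx, 4 → ecx=104+4=108
sub ebx, 2 → ebx=4-2=2
cmp ebx, 0  (cmp 2,0)
jg again: taken
sub eax, 12 → eax=18-12=6
mov eax, [ecx] → eax=M[108]=3
sub eax, 6 → eax=3-6=-3
add ecx, 4 → ecx=108+4=112
sub ebx, 2 → ebx=2-2=0
cmp ebx, 0  (cmp 0,0)
jg again: not taken
sub eax, 15 → eax=(-3)-15=-18
mov [104], eax → M[104]=-18
halt.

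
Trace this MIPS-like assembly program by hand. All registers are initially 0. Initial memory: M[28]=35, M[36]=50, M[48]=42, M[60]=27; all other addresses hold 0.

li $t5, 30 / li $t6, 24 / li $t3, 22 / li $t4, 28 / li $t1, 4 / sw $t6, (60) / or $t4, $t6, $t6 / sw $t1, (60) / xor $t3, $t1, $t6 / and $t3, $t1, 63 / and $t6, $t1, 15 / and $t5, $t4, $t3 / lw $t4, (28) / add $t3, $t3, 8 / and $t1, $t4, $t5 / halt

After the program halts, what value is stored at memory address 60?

4

li $t5, 30 → $t5=30
li $t6, 24 → $t6=24
li $t3, 22 → $t3=22
li $t4, 28 → $t4=28
li $t1, 4 → $t1=4
sw $t6, (60) → M[60]=24
or $t4, $t6, $t6 → $t4=24|24=24
sw $t1, (60) → M[60]=4
xor $t3, $t1, $t6 → $t3=4^24=28
and $t3, $t1, 63 → $t3=4&63=4
and $t6, $t1, 15 → $t6=4&15=4
and $t5, $t4, $t3 → $t5=24&4=0
lw $t4, (28) → $t4=M[28]=35
add $t3, $t3, 8 → $t3=4+8=12
and $t1, $t4, $t5 → $t1=35&0=0
halt.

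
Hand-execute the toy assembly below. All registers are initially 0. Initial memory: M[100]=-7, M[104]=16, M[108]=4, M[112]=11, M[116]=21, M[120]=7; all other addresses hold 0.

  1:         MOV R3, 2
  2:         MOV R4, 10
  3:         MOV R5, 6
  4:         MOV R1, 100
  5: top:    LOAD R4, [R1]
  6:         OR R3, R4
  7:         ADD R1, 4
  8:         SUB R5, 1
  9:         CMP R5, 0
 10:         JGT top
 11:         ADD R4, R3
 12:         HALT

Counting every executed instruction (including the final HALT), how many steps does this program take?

MOV R3, 2 → R3=2
MOV R4, 10 → R4=10
MOV R5, 6 → R5=6
MOV R1, 100 → R1=100
LOAD R4, [R1] → R4=M[100]=-7
OR R3, R4 → R3=2|(-7)=-5
ADD R1, 4 → R1=100+4=104
SUB R5, 1 → R5=6-1=5
CMP R5, 0  (cmp 5,0)
JGT top: taken
LOAD R4, [R1] → R4=M[104]=16
OR R3, R4 → R3=(-5)|16=-5
ADD R1, 4 → R1=104+4=108
SUB R5, 1 → R5=5-1=4
CMP R5, 0  (cmp 4,0)
JGT top: taken
LOAD R4, [R1] → R4=M[108]=4
OR R3, R4 → R3=(-5)|4=-1
ADD R1, 4 → R1=108+4=112
SUB R5, 1 → R5=4-1=3
CMP R5, 0  (cmp 3,0)
JGT top: taken
LOAD R4, [R1] → R4=M[112]=11
OR R3, R4 → R3=(-1)|11=-1
ADD R1, 4 → R1=112+4=116
SUB R5, 1 → R5=3-1=2
CMP R5, 0  (cmp 2,0)
JGT top: taken
LOAD R4, [R1] → R4=M[116]=21
OR R3, R4 → R3=(-1)|21=-1
ADD R1, 4 → R1=116+4=120
SUB R5, 1 → R5=2-1=1
CMP R5, 0  (cmp 1,0)
JGT top: taken
LOAD R4, [R1] → R4=M[120]=7
OR R3, R4 → R3=(-1)|7=-1
ADD R1, 4 → R1=120+4=124
SUB R5, 1 → R5=1-1=0
CMP R5, 0  (cmp 0,0)
JGT top: not taken
ADD R4, R3 → R4=7+(-1)=6
halt.
Total executed instructions: 42.

42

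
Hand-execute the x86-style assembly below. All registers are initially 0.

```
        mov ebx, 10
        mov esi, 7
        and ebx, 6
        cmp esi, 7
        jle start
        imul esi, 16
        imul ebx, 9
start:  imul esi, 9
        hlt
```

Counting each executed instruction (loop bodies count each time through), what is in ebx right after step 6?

2

after mov ebx, 10: ebx=10
after mov esi, 7: esi=7
after and ebx, 6: ebx=10&6=2
cmp esi, 7  (cmp 7,7)
jle start: taken
after imul esi, 9: esi=7*9=63
After step 6: ebx = 2.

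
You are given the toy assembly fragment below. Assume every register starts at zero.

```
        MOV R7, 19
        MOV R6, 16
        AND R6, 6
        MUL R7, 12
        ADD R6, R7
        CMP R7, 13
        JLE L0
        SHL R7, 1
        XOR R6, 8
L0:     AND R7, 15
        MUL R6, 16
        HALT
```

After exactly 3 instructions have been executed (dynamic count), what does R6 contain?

R7=19
R6=16
R6=16&6=0
After step 3: R6 = 0.

0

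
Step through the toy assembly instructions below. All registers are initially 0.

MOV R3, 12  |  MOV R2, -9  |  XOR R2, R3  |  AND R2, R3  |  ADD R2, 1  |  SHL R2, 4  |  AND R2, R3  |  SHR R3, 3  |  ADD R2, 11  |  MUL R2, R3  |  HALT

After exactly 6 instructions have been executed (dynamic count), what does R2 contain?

144

R3=12
R2=-9
R2=(-9)^12=-5
R2=(-5)&12=8
R2=8+1=9
R2=9<<4=144
After step 6: R2 = 144.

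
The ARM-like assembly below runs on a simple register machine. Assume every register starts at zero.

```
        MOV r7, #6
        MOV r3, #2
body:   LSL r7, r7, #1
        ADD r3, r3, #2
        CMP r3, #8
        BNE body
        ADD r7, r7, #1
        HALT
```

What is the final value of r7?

49

MOV r7, #6 → r7=6
MOV r3, #2 → r3=2
LSL r7, r7, #1 → r7=6<<1=12
ADD r3, r3, #2 → r3=2+2=4
CMP r3, #8  (cmp 4,8)
BNE body: taken
LSL r7, r7, #1 → r7=12<<1=24
ADD r3, r3, #2 → r3=4+2=6
CMP r3, #8  (cmp 6,8)
BNE body: taken
LSL r7, r7, #1 → r7=24<<1=48
ADD r3, r3, #2 → r3=6+2=8
CMP r3, #8  (cmp 8,8)
BNE body: not taken
ADD r7, r7, #1 → r7=48+1=49
halt.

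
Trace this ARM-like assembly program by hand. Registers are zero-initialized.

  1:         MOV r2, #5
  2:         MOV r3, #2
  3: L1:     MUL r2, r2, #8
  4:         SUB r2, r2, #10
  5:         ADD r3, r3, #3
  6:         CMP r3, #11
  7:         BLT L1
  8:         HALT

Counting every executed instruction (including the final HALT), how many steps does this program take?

18

r2=5
r3=2
r2=5*8=40
r2=40-10=30
r3=2+3=5
CMP r3, #11  (cmp 5,11)
BLT L1: taken
r2=30*8=240
r2=240-10=230
r3=5+3=8
CMP r3, #11  (cmp 8,11)
BLT L1: taken
r2=230*8=1840
r2=1840-10=1830
r3=8+3=11
CMP r3, #11  (cmp 11,11)
BLT L1: not taken
halt.
Total executed instructions: 18.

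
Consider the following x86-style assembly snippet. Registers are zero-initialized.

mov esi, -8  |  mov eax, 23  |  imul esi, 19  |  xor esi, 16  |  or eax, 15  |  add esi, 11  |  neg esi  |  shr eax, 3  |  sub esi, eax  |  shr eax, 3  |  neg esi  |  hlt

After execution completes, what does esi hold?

-122

mov esi, -8 → esi=-8
mov eax, 23 → eax=23
imul esi, 19 → esi=(-8)*19=-152
xor esi, 16 → esi=(-152)^16=-136
or eax, 15 → eax=23|15=31
add esi, 11 → esi=(-136)+11=-125
neg esi → esi=-(-125)=125
shr eax, 3 → eax=31>>3=3
sub esi, eax → esi=125-3=122
shr eax, 3 → eax=3>>3=0
neg esi → esi=-(122)=-122
halt.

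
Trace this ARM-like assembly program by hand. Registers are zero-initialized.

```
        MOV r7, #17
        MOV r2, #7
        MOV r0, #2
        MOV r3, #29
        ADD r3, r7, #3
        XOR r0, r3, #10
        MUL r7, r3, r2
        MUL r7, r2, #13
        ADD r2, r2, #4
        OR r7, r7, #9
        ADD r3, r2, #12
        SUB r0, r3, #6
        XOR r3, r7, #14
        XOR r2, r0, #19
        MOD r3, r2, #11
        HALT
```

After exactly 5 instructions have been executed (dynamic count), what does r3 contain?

r7=17
r2=7
r0=2
r3=29
r3=17+3=20
After step 5: r3 = 20.

20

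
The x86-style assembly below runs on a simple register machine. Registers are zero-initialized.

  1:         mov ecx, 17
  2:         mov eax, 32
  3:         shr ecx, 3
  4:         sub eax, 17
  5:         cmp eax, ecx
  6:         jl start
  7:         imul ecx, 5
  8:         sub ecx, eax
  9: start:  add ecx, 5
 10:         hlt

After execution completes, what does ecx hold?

0

ecx=17
eax=32
ecx=17>>3=2
eax=32-17=15
cmp eax, ecx  (cmp 15,2)
jl start: not taken
ecx=2*5=10
ecx=10-15=-5
ecx=(-5)+5=0
halt.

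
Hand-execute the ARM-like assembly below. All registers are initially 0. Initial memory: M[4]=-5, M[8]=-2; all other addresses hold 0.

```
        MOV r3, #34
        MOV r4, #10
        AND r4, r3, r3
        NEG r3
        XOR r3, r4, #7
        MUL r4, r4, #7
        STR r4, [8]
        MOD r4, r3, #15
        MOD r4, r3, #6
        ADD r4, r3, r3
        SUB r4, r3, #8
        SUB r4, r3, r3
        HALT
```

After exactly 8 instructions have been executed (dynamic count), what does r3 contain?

after MOV r3, #34: r3=34
after MOV r4, #10: r4=10
after AND r4, r3, r3: r4=34&34=34
after NEG r3: r3=-(34)=-34
after XOR r3, r4, #7: r3=34^7=37
after MUL r4, r4, #7: r4=34*7=238
STR r4, [8] → M[8]=238
after MOD r4, r3, #15: r4=37%15=7
After step 8: r3 = 37.

37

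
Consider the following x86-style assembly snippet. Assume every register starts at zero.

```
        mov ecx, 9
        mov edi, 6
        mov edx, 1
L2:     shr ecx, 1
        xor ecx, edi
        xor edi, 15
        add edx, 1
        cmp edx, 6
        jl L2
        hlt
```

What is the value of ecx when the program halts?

mov ecx, 9 → ecx=9
mov edi, 6 → edi=6
mov edx, 1 → edx=1
shr ecx, 1 → ecx=9>>1=4
xor ecx, edi → ecx=4^6=2
xor edi, 15 → edi=6^15=9
add edx, 1 → edx=1+1=2
cmp edx, 6  (cmp 2,6)
jl L2: taken
shr ecx, 1 → ecx=2>>1=1
xor ecx, edi → ecx=1^9=8
xor edi, 15 → edi=9^15=6
add edx, 1 → edx=2+1=3
cmp edx, 6  (cmp 3,6)
jl L2: taken
shr ecx, 1 → ecx=8>>1=4
xor ecx, edi → ecx=4^6=2
xor edi, 15 → edi=6^15=9
add edx, 1 → edx=3+1=4
cmp edx, 6  (cmp 4,6)
jl L2: taken
shr ecx, 1 → ecx=2>>1=1
xor ecx, edi → ecx=1^9=8
xor edi, 15 → edi=9^15=6
add edx, 1 → edx=4+1=5
cmp edx, 6  (cmp 5,6)
jl L2: taken
shr ecx, 1 → ecx=8>>1=4
xor ecx, edi → ecx=4^6=2
xor edi, 15 → edi=6^15=9
add edx, 1 → edx=5+1=6
cmp edx, 6  (cmp 6,6)
jl L2: not taken
halt.

2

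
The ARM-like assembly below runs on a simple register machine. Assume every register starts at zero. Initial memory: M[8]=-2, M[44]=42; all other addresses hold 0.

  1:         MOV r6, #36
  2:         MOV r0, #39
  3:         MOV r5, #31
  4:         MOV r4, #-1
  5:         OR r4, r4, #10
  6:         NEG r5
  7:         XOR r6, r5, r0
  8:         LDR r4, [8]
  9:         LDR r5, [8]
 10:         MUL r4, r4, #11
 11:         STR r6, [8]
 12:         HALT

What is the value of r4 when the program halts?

after MOV r6, #36: r6=36
after MOV r0, #39: r0=39
after MOV r5, #31: r5=31
after MOV r4, #-1: r4=-1
after OR r4, r4, #10: r4=(-1)|10=-1
after NEG r5: r5=-(31)=-31
after XOR r6, r5, r0: r6=(-31)^39=-58
after LDR r4, [8]: r4=M[8]=-2
after LDR r5, [8]: r5=M[8]=-2
after MUL r4, r4, #11: r4=(-2)*11=-22
STR r6, [8] → M[8]=-58
halt.

-22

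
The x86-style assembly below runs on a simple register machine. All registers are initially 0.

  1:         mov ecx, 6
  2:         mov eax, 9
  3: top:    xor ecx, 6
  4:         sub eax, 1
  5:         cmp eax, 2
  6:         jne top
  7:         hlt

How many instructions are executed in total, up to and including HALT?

mov ecx, 6 → ecx=6
mov eax, 9 → eax=9
xor ecx, 6 → ecx=6^6=0
sub eax, 1 → eax=9-1=8
cmp eax, 2  (cmp 8,2)
jne top: taken
xor ecx, 6 → ecx=0^6=6
sub eax, 1 → eax=8-1=7
cmp eax, 2  (cmp 7,2)
jne top: taken
xor ecx, 6 → ecx=6^6=0
sub eax, 1 → eax=7-1=6
cmp eax, 2  (cmp 6,2)
jne top: taken
xor ecx, 6 → ecx=0^6=6
sub eax, 1 → eax=6-1=5
cmp eax, 2  (cmp 5,2)
jne top: taken
xor ecx, 6 → ecx=6^6=0
sub eax, 1 → eax=5-1=4
cmp eax, 2  (cmp 4,2)
jne top: taken
xor ecx, 6 → ecx=0^6=6
sub eax, 1 → eax=4-1=3
cmp eax, 2  (cmp 3,2)
jne top: taken
xor ecx, 6 → ecx=6^6=0
sub eax, 1 → eax=3-1=2
cmp eax, 2  (cmp 2,2)
jne top: not taken
halt.
Total executed instructions: 31.

31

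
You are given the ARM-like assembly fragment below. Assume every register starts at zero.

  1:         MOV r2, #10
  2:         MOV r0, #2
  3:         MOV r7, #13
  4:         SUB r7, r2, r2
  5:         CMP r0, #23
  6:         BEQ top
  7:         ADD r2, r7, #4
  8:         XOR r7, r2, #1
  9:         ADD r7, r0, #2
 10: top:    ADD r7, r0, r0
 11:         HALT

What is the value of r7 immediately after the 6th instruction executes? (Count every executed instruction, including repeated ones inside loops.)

0

after MOV r2, #10: r2=10
after MOV r0, #2: r0=2
after MOV r7, #13: r7=13
after SUB r7, r2, r2: r7=10-10=0
CMP r0, #23  (cmp 2,23)
BEQ top: not taken
After step 6: r7 = 0.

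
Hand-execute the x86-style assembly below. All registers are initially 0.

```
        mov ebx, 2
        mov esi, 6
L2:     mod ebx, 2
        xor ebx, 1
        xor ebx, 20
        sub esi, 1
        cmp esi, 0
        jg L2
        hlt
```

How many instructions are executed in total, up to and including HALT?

mov ebx, 2 → ebx=2
mov esi, 6 → esi=6
mod ebx, 2 → ebx=2%2=0
xor ebx, 1 → ebx=0^1=1
xor ebx, 20 → ebx=1^20=21
sub esi, 1 → esi=6-1=5
cmp esi, 0  (cmp 5,0)
jg L2: taken
mod ebx, 2 → ebx=21%2=1
xor ebx, 1 → ebx=1^1=0
xor ebx, 20 → ebx=0^20=20
sub esi, 1 → esi=5-1=4
cmp esi, 0  (cmp 4,0)
jg L2: taken
mod ebx, 2 → ebx=20%2=0
xor ebx, 1 → ebx=0^1=1
xor ebx, 20 → ebx=1^20=21
sub esi, 1 → esi=4-1=3
cmp esi, 0  (cmp 3,0)
jg L2: taken
mod ebx, 2 → ebx=21%2=1
xor ebx, 1 → ebx=1^1=0
xor ebx, 20 → ebx=0^20=20
sub esi, 1 → esi=3-1=2
cmp esi, 0  (cmp 2,0)
jg L2: taken
mod ebx, 2 → ebx=20%2=0
xor ebx, 1 → ebx=0^1=1
xor ebx, 20 → ebx=1^20=21
sub esi, 1 → esi=2-1=1
cmp esi, 0  (cmp 1,0)
jg L2: taken
mod ebx, 2 → ebx=21%2=1
xor ebx, 1 → ebx=1^1=0
xor ebx, 20 → ebx=0^20=20
sub esi, 1 → esi=1-1=0
cmp esi, 0  (cmp 0,0)
jg L2: not taken
halt.
Total executed instructions: 39.

39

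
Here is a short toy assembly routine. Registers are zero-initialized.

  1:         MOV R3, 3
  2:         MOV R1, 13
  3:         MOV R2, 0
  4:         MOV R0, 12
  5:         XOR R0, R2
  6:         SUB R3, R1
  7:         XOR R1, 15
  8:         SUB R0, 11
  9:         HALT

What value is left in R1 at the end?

R3=3
R1=13
R2=0
R0=12
R0=12^0=12
R3=3-13=-10
R1=13^15=2
R0=12-11=1
halt.

2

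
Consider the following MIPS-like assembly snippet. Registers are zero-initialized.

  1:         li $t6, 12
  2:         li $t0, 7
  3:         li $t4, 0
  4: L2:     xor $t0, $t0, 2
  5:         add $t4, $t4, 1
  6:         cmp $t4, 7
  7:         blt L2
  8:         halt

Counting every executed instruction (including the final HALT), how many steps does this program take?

li $t6, 12 → $t6=12
li $t0, 7 → $t0=7
li $t4, 0 → $t4=0
xor $t0, $t0, 2 → $t0=7^2=5
add $t4, $t4, 1 → $t4=0+1=1
cmp $t4, 7  (cmp 1,7)
blt L2: taken
xor $t0, $t0, 2 → $t0=5^2=7
add $t4, $t4, 1 → $t4=1+1=2
cmp $t4, 7  (cmp 2,7)
blt L2: taken
xor $t0, $t0, 2 → $t0=7^2=5
add $t4, $t4, 1 → $t4=2+1=3
cmp $t4, 7  (cmp 3,7)
blt L2: taken
xor $t0, $t0, 2 → $t0=5^2=7
add $t4, $t4, 1 → $t4=3+1=4
cmp $t4, 7  (cmp 4,7)
blt L2: taken
xor $t0, $t0, 2 → $t0=7^2=5
add $t4, $t4, 1 → $t4=4+1=5
cmp $t4, 7  (cmp 5,7)
blt L2: taken
xor $t0, $t0, 2 → $t0=5^2=7
add $t4, $t4, 1 → $t4=5+1=6
cmp $t4, 7  (cmp 6,7)
blt L2: taken
xor $t0, $t0, 2 → $t0=7^2=5
add $t4, $t4, 1 → $t4=6+1=7
cmp $t4, 7  (cmp 7,7)
blt L2: not taken
halt.
Total executed instructions: 32.

32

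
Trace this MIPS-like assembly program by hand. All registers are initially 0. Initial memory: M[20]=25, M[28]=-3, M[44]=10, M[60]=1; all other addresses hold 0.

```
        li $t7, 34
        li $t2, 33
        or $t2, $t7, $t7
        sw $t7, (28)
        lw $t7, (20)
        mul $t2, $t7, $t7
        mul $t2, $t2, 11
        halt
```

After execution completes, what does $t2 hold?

6875

li $t7, 34 → $t7=34
li $t2, 33 → $t2=33
or $t2, $t7, $t7 → $t2=34|34=34
sw $t7, (28) → M[28]=34
lw $t7, (20) → $t7=M[20]=25
mul $t2, $t7, $t7 → $t2=25*25=625
mul $t2, $t2, 11 → $t2=625*11=6875
halt.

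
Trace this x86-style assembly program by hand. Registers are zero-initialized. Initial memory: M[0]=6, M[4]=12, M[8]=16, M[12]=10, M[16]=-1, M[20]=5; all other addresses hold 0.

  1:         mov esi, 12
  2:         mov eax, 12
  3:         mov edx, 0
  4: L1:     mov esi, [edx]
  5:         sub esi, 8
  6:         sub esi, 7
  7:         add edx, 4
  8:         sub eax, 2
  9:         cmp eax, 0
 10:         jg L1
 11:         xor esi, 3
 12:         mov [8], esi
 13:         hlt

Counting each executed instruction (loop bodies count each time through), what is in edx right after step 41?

esi=12
eax=12
edx=0
esi=M[0]=6
esi=6-8=-2
esi=(-2)-7=-9
edx=0+4=4
eax=12-2=10
cmp eax, 0  (cmp 10,0)
jg L1: taken
esi=M[4]=12
esi=12-8=4
esi=4-7=-3
edx=4+4=8
eax=10-2=8
cmp eax, 0  (cmp 8,0)
jg L1: taken
esi=M[8]=16
esi=16-8=8
esi=8-7=1
edx=8+4=12
eax=8-2=6
cmp eax, 0  (cmp 6,0)
jg L1: taken
esi=M[12]=10
esi=10-8=2
esi=2-7=-5
edx=12+4=16
eax=6-2=4
cmp eax, 0  (cmp 4,0)
jg L1: taken
esi=M[16]=-1
esi=(-1)-8=-9
esi=(-9)-7=-16
edx=16+4=20
eax=4-2=2
cmp eax, 0  (cmp 2,0)
jg L1: taken
esi=M[20]=5
esi=5-8=-3
esi=(-3)-7=-10
After step 41: edx = 20.

20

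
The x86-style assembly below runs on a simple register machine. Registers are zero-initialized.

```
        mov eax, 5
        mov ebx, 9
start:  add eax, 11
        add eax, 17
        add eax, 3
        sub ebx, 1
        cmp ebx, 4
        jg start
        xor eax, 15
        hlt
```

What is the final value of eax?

after mov eax, 5: eax=5
after mov ebx, 9: ebx=9
after add eax, 11: eax=5+11=16
after add eax, 17: eax=16+17=33
after add eax, 3: eax=33+3=36
after sub ebx, 1: ebx=9-1=8
cmp ebx, 4  (cmp 8,4)
jg start: taken
after add eax, 11: eax=36+11=47
after add eax, 17: eax=47+17=64
after add eax, 3: eax=64+3=67
after sub ebx, 1: ebx=8-1=7
cmp ebx, 4  (cmp 7,4)
jg start: taken
after add eax, 11: eax=67+11=78
after add eax, 17: eax=78+17=95
after add eax, 3: eax=95+3=98
after sub ebx, 1: ebx=7-1=6
cmp ebx, 4  (cmp 6,4)
jg start: taken
after add eax, 11: eax=98+11=109
after add eax, 17: eax=109+17=126
after add eax, 3: eax=126+3=129
after sub ebx, 1: ebx=6-1=5
cmp ebx, 4  (cmp 5,4)
jg start: taken
after add eax, 11: eax=129+11=140
after add eax, 17: eax=140+17=157
after add eax, 3: eax=157+3=160
after sub ebx, 1: ebx=5-1=4
cmp ebx, 4  (cmp 4,4)
jg start: not taken
after xor eax, 15: eax=160^15=175
halt.

175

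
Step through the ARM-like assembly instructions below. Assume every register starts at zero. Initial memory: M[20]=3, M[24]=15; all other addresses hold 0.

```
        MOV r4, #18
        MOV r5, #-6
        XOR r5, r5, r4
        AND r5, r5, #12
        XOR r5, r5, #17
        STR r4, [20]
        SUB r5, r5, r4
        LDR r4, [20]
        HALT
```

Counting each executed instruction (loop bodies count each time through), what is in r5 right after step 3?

-24

after MOV r4, #18: r4=18
after MOV r5, #-6: r5=-6
after XOR r5, r5, r4: r5=(-6)^18=-24
After step 3: r5 = -24.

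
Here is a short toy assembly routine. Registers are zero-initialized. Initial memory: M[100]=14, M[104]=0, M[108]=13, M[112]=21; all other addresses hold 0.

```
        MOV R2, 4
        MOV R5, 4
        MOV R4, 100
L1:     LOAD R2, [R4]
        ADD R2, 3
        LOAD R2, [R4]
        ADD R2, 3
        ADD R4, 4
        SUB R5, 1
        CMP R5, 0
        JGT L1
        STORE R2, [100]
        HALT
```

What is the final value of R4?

R2=4
R5=4
R4=100
R2=M[100]=14
R2=14+3=17
R2=M[100]=14
R2=14+3=17
R4=100+4=104
R5=4-1=3
CMP R5, 0  (cmp 3,0)
JGT L1: taken
R2=M[104]=0
R2=0+3=3
R2=M[104]=0
R2=0+3=3
R4=104+4=108
R5=3-1=2
CMP R5, 0  (cmp 2,0)
JGT L1: taken
R2=M[108]=13
R2=13+3=16
R2=M[108]=13
R2=13+3=16
R4=108+4=112
R5=2-1=1
CMP R5, 0  (cmp 1,0)
JGT L1: taken
R2=M[112]=21
R2=21+3=24
R2=M[112]=21
R2=21+3=24
R4=112+4=116
R5=1-1=0
CMP R5, 0  (cmp 0,0)
JGT L1: not taken
STORE R2, [100] → M[100]=24
halt.

116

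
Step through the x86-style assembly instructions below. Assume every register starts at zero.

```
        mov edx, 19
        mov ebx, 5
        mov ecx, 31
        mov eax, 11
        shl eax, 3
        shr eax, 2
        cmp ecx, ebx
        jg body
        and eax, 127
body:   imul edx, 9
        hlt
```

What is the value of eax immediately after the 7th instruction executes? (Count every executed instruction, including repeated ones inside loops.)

22

mov edx, 19 → edx=19
mov ebx, 5 → ebx=5
mov ecx, 31 → ecx=31
mov eax, 11 → eax=11
shl eax, 3 → eax=11<<3=88
shr eax, 2 → eax=88>>2=22
cmp ecx, ebx  (cmp 31,5)
After step 7: eax = 22.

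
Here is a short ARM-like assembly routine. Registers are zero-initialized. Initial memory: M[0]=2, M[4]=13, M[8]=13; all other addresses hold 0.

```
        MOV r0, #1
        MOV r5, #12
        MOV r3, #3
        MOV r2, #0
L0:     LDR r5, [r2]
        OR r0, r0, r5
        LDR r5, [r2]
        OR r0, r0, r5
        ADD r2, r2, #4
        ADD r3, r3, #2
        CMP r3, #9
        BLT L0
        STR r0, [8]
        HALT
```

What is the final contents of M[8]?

r0=1
r5=12
r3=3
r2=0
r5=M[0]=2
r0=1|2=3
r5=M[0]=2
r0=3|2=3
r2=0+4=4
r3=3+2=5
CMP r3, #9  (cmp 5,9)
BLT L0: taken
r5=M[4]=13
r0=3|13=15
r5=M[4]=13
r0=15|13=15
r2=4+4=8
r3=5+2=7
CMP r3, #9  (cmp 7,9)
BLT L0: taken
r5=M[8]=13
r0=15|13=15
r5=M[8]=13
r0=15|13=15
r2=8+4=12
r3=7+2=9
CMP r3, #9  (cmp 9,9)
BLT L0: not taken
STR r0, [8] → M[8]=15
halt.

15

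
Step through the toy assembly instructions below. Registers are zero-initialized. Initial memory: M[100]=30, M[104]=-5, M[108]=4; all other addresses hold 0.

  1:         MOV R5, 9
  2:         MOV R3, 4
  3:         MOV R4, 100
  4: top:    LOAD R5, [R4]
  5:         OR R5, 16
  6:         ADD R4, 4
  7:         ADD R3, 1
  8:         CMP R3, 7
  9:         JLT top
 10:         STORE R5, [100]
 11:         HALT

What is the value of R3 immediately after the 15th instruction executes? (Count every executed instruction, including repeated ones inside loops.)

6

MOV R5, 9 → R5=9
MOV R3, 4 → R3=4
MOV R4, 100 → R4=100
LOAD R5, [R4] → R5=M[100]=30
OR R5, 16 → R5=30|16=30
ADD R4, 4 → R4=100+4=104
ADD R3, 1 → R3=4+1=5
CMP R3, 7  (cmp 5,7)
JLT top: taken
LOAD R5, [R4] → R5=M[104]=-5
OR R5, 16 → R5=(-5)|16=-5
ADD R4, 4 → R4=104+4=108
ADD R3, 1 → R3=5+1=6
CMP R3, 7  (cmp 6,7)
JLT top: taken
After step 15: R3 = 6.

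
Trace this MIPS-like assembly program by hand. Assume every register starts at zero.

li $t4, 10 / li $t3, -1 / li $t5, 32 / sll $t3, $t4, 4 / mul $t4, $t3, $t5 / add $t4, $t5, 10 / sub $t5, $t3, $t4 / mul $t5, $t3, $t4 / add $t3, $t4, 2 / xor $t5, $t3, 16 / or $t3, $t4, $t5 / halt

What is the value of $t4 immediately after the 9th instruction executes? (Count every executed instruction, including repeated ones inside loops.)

42

after li $t4, 10: $t4=10
after li $t3, -1: $t3=-1
after li $t5, 32: $t5=32
after sll $t3, $t4, 4: $t3=10<<4=160
after mul $t4, $t3, $t5: $t4=160*32=5120
after add $t4, $t5, 10: $t4=32+10=42
after sub $t5, $t3, $t4: $t5=160-42=118
after mul $t5, $t3, $t4: $t5=160*42=6720
after add $t3, $t4, 2: $t3=42+2=44
After step 9: $t4 = 42.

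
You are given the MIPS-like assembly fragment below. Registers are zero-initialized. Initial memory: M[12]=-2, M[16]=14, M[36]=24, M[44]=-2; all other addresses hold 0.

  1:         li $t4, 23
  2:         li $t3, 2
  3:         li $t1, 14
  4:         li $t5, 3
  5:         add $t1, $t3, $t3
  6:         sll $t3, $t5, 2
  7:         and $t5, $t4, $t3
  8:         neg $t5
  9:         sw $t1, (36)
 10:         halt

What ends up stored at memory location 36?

after li $t4, 23: $t4=23
after li $t3, 2: $t3=2
after li $t1, 14: $t1=14
after li $t5, 3: $t5=3
after add $t1, $t3, $t3: $t1=2+2=4
after sll $t3, $t5, 2: $t3=3<<2=12
after and $t5, $t4, $t3: $t5=23&12=4
after neg $t5: $t5=-(4)=-4
sw $t1, (36) → M[36]=4
halt.

4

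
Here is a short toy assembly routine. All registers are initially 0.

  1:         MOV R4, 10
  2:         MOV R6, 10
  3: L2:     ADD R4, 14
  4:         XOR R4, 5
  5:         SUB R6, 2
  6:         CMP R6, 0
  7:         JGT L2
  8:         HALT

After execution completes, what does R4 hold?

85

R4=10
R6=10
R4=10+14=24
R4=24^5=29
R6=10-2=8
CMP R6, 0  (cmp 8,0)
JGT L2: taken
R4=29+14=43
R4=43^5=46
R6=8-2=6
CMP R6, 0  (cmp 6,0)
JGT L2: taken
R4=46+14=60
R4=60^5=57
R6=6-2=4
CMP R6, 0  (cmp 4,0)
JGT L2: taken
R4=57+14=71
R4=71^5=66
R6=4-2=2
CMP R6, 0  (cmp 2,0)
JGT L2: taken
R4=66+14=80
R4=80^5=85
R6=2-2=0
CMP R6, 0  (cmp 0,0)
JGT L2: not taken
halt.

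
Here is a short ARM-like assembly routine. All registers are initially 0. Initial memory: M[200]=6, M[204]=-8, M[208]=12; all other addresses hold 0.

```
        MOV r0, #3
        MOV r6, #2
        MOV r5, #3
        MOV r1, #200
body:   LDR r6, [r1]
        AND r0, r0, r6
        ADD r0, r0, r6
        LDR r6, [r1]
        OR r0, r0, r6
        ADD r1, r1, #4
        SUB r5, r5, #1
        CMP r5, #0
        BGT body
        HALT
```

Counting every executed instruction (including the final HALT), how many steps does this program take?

MOV r0, #3 → r0=3
MOV r6, #2 → r6=2
MOV r5, #3 → r5=3
MOV r1, #200 → r1=200
LDR r6, [r1] → r6=M[200]=6
AND r0, r0, r6 → r0=3&6=2
ADD r0, r0, r6 → r0=2+6=8
LDR r6, [r1] → r6=M[200]=6
OR r0, r0, r6 → r0=8|6=14
ADD r1, r1, #4 → r1=200+4=204
SUB r5, r5, #1 → r5=3-1=2
CMP r5, #0  (cmp 2,0)
BGT body: taken
LDR r6, [r1] → r6=M[204]=-8
AND r0, r0, r6 → r0=14&(-8)=8
ADD r0, r0, r6 → r0=8+(-8)=0
LDR r6, [r1] → r6=M[204]=-8
OR r0, r0, r6 → r0=0|(-8)=-8
ADD r1, r1, #4 → r1=204+4=208
SUB r5, r5, #1 → r5=2-1=1
CMP r5, #0  (cmp 1,0)
BGT body: taken
LDR r6, [r1] → r6=M[208]=12
AND r0, r0, r6 → r0=(-8)&12=8
ADD r0, r0, r6 → r0=8+12=20
LDR r6, [r1] → r6=M[208]=12
OR r0, r0, r6 → r0=20|12=28
ADD r1, r1, #4 → r1=208+4=212
SUB r5, r5, #1 → r5=1-1=0
CMP r5, #0  (cmp 0,0)
BGT body: not taken
halt.
Total executed instructions: 32.

32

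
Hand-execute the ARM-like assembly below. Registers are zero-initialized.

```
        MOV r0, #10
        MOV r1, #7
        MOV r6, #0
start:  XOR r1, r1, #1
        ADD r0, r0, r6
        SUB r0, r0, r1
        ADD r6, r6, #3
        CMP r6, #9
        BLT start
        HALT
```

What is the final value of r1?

6

after MOV r0, #10: r0=10
after MOV r1, #7: r1=7
after MOV r6, #0: r6=0
after XOR r1, r1, #1: r1=7^1=6
after ADD r0, r0, r6: r0=10+0=10
after SUB r0, r0, r1: r0=10-6=4
after ADD r6, r6, #3: r6=0+3=3
CMP r6, #9  (cmp 3,9)
BLT start: taken
after XOR r1, r1, #1: r1=6^1=7
after ADD r0, r0, r6: r0=4+3=7
after SUB r0, r0, r1: r0=7-7=0
after ADD r6, r6, #3: r6=3+3=6
CMP r6, #9  (cmp 6,9)
BLT start: taken
after XOR r1, r1, #1: r1=7^1=6
after ADD r0, r0, r6: r0=0+6=6
after SUB r0, r0, r1: r0=6-6=0
after ADD r6, r6, #3: r6=6+3=9
CMP r6, #9  (cmp 9,9)
BLT start: not taken
halt.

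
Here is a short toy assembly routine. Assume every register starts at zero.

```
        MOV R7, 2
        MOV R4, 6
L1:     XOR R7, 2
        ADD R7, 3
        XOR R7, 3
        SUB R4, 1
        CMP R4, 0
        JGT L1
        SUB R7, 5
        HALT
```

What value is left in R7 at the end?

R7=2
R4=6
R7=2^2=0
R7=0+3=3
R7=3^3=0
R4=6-1=5
CMP R4, 0  (cmp 5,0)
JGT L1: taken
R7=0^2=2
R7=2+3=5
R7=5^3=6
R4=5-1=4
CMP R4, 0  (cmp 4,0)
JGT L1: taken
R7=6^2=4
R7=4+3=7
R7=7^3=4
R4=4-1=3
CMP R4, 0  (cmp 3,0)
JGT L1: taken
R7=4^2=6
R7=6+3=9
R7=9^3=10
R4=3-1=2
CMP R4, 0  (cmp 2,0)
JGT L1: taken
R7=10^2=8
R7=8+3=11
R7=11^3=8
R4=2-1=1
CMP R4, 0  (cmp 1,0)
JGT L1: taken
R7=8^2=10
R7=10+3=13
R7=13^3=14
R4=1-1=0
CMP R4, 0  (cmp 0,0)
JGT L1: not taken
R7=14-5=9
halt.

9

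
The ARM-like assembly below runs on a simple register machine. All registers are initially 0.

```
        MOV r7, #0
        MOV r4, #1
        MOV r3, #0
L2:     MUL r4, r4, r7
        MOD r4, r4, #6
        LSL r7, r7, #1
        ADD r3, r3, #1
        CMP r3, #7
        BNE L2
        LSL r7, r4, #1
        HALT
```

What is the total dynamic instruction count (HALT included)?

47

after MOV r7, #0: r7=0
after MOV r4, #1: r4=1
after MOV r3, #0: r3=0
after MUL r4, r4, r7: r4=1*0=0
after MOD r4, r4, #6: r4=0%6=0
after LSL r7, r7, #1: r7=0<<1=0
after ADD r3, r3, #1: r3=0+1=1
CMP r3, #7  (cmp 1,7)
BNE L2: taken
after MUL r4, r4, r7: r4=0*0=0
after MOD r4, r4, #6: r4=0%6=0
after LSL r7, r7, #1: r7=0<<1=0
after ADD r3, r3, #1: r3=1+1=2
CMP r3, #7  (cmp 2,7)
BNE L2: taken
after MUL r4, r4, r7: r4=0*0=0
after MOD r4, r4, #6: r4=0%6=0
after LSL r7, r7, #1: r7=0<<1=0
after ADD r3, r3, #1: r3=2+1=3
CMP r3, #7  (cmp 3,7)
BNE L2: taken
after MUL r4, r4, r7: r4=0*0=0
after MOD r4, r4, #6: r4=0%6=0
after LSL r7, r7, #1: r7=0<<1=0
after ADD r3, r3, #1: r3=3+1=4
CMP r3, #7  (cmp 4,7)
BNE L2: taken
after MUL r4, r4, r7: r4=0*0=0
after MOD r4, r4, #6: r4=0%6=0
after LSL r7, r7, #1: r7=0<<1=0
after ADD r3, r3, #1: r3=4+1=5
CMP r3, #7  (cmp 5,7)
BNE L2: taken
after MUL r4, r4, r7: r4=0*0=0
after MOD r4, r4, #6: r4=0%6=0
after LSL r7, r7, #1: r7=0<<1=0
after ADD r3, r3, #1: r3=5+1=6
CMP r3, #7  (cmp 6,7)
BNE L2: taken
after MUL r4, r4, r7: r4=0*0=0
after MOD r4, r4, #6: r4=0%6=0
after LSL r7, r7, #1: r7=0<<1=0
after ADD r3, r3, #1: r3=6+1=7
CMP r3, #7  (cmp 7,7)
BNE L2: not taken
after LSL r7, r4, #1: r7=0<<1=0
halt.
Total executed instructions: 47.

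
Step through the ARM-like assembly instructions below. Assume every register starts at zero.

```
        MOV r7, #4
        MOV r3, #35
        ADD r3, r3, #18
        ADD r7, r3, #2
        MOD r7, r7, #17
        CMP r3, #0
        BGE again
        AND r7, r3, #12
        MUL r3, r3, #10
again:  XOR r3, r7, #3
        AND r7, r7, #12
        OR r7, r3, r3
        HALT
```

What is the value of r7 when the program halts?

7

after MOV r7, #4: r7=4
after MOV r3, #35: r3=35
after ADD r3, r3, #18: r3=35+18=53
after ADD r7, r3, #2: r7=53+2=55
after MOD r7, r7, #17: r7=55%17=4
CMP r3, #0  (cmp 53,0)
BGE again: taken
after XOR r3, r7, #3: r3=4^3=7
after AND r7, r7, #12: r7=4&12=4
after OR r7, r3, r3: r7=7|7=7
halt.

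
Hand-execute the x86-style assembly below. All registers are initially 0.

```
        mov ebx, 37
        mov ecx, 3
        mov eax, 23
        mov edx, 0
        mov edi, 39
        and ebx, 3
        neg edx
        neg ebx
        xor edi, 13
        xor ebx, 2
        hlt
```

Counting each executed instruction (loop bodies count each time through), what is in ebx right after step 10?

after mov ebx, 37: ebx=37
after mov ecx, 3: ecx=3
after mov eax, 23: eax=23
after mov edx, 0: edx=0
after mov edi, 39: edi=39
after and ebx, 3: ebx=37&3=1
after neg edx: edx=-(0)=0
after neg ebx: ebx=-(1)=-1
after xor edi, 13: edi=39^13=42
after xor ebx, 2: ebx=(-1)^2=-3
After step 10: ebx = -3.

-3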